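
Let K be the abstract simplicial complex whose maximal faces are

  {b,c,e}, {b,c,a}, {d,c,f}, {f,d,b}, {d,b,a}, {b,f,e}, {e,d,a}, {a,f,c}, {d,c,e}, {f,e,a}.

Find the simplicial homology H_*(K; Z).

H_0 = Z,  H_1 = Z/2,  H_2 = 0.

Fix the vertex order a < b < c < d < e < f and write every simplex with vertices in increasing order. Then dim K = 2 and the simplices of K are:

  0-simplices (6): a, b, c, d, e, f
  1-simplices (15): ab, ac, ad, ae, af, bc, bd, be, bf, cd, ce, cf, de, df, ef
  2-simplices (10): abc, abd, acf, ade, aef, bce, bdf, bef, cde, cdf

so the chain groups are C_0 ≅ Z^6, C_1 ≅ Z^15, C_2 ≅ Z^10.

The boundary map ∂_1: C_1 → C_0 sends each edge [p,q] (with p < q) to q − p. For instance
  ∂cf = f − c.
The resulting 6×15 matrix has rank 5, and its Smith normal form has invariant factors (1,1,1,1,1).

∂_2: C_2 → C_1 maps a triangle to the signed sum of its edges. For instance
  ∂acf = cf − af + ac,
  ∂cde = de − ce + cd.
The 15×10 boundary matrix has rank 10 and Smith normal form diag(1,1,1,1,1,1,1,1,1,2).

From H_k ≅ ker(∂_k) / im(∂_{k+1}) we obtain:

  H_0: rank C_0 − rank ∂_1 = 6 − 5 = 1, and the invariant factors of ∂_1 are all 1, so H_0 = Z.
  H_1: rank ker ∂_1 − rank ∂_2 = (15 − 5) − 10 = 0, and ∂_2 has invariant factor 2 > 1, so H_1 = Z/2.
  H_2: rank ker ∂_2 − rank ∂_3 = (10 − 10) − 0 = 0, and there is no ∂_3, so H_2 = 0.

(K is a triangulation of the real projective plane RP^2.)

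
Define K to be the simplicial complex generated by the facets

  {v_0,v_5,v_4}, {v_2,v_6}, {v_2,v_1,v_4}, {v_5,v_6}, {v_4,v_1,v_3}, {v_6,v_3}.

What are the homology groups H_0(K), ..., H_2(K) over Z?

H_0 = Z,  H_1 = Z^2,  H_2 = 0.

Order the vertices as v_0 < v_1 < v_2 < v_3 < v_4 < v_5 < v_6. Listing each simplex with vertices in this order, K has dimension 2 with simplices:

  0-simplices (7): [v_0], [v_1], [v_2], [v_3], [v_4], [v_5], [v_6]
  1-simplices (11): [v_0,v_4], [v_0,v_5], [v_1,v_2], [v_1,v_3], [v_1,v_4], [v_2,v_4], [v_2,v_6], [v_3,v_4], [v_3,v_6], [v_4,v_5], [v_5,v_6]
  2-simplices (3): [v_0,v_4,v_5], [v_1,v_2,v_4], [v_1,v_3,v_4]

Hence C_0 ≅ Z^7, C_1 ≅ Z^11, C_2 ≅ Z^3.

∂_1: C_1 → C_0 sends each edge [p,q] (with p < q) to q − p.
The 7×11 boundary matrix has rank 6 and Smith normal form diag(1,1,1,1,1,1).

Boundary ∂_2: C_2 → C_1 sends each 2-simplex [p,q,r] to [q,r] − [p,r] + [p,q]. For instance
  ∂[v_1,v_3,v_4] = [v_3,v_4] − [v_1,v_4] + [v_1,v_3],
  ∂[v_1,v_2,v_4] = [v_2,v_4] − [v_1,v_4] + [v_1,v_2].
The resulting 11×3 matrix has rank 3, and its Smith normal form has invariant factors (1,1,1).

Computing H_k = (kernel of ∂_k) / (image of ∂_{k+1}):

  H_0: rank C_0 − rank ∂_1 = 7 − 6 = 1, and the invariant factors of ∂_1 are all 1, so H_0 ≅ Z.
  H_1: rank ker ∂_1 − rank ∂_2 = (11 − 6) − 3 = 2, and the invariant factors of ∂_2 are all 1, so H_1 ≅ Z^2.
  H_2: rank ker ∂_2 − rank ∂_3 = (3 − 3) − 0 = 0, and there is no ∂_3, so H_2 ≅ 0.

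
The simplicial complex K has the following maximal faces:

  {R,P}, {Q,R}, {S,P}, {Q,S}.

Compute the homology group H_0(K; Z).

We work with the vertex ordering P < Q < R < S. The simplices of K, each written with vertices in increasing order, are:

  0-simplices (4): P, Q, R, S
  1-simplices (4): PR, PS, QR, QS

so the chain groups are C_0 ≅ Z^4, C_1 ≅ Z^4.

∂_1: C_1 → C_0 is given by ∂[p,q] = [q] − [p]. For instance
  ∂QS = S − Q.
This gives a 4×4 integer matrix of rank 3; reducing to Smith normal form yields diagonal entries (1,1,1).

Now H_k = ker ∂_k / im ∂_{k+1}, so:

  H_0: rank C_0 − rank ∂_1 = 4 − 3 = 1, and the invariant factors of ∂_1 are all 1, so H_0 ≅ Z.

(K is a triangulation of the circle S^1.)

H_0 ≅ Z.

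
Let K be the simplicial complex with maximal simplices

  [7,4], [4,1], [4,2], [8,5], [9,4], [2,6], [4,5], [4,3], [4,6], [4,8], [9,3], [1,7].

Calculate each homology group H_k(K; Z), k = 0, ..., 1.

We work with the vertex ordering 1 < 2 < 3 < 4 < 5 < 6 < 7 < 8 < 9. The simplices of K, each written with vertices in increasing order, are:

  0-simplices (9): [1], [2], [3], [4], [5], [6], [7], [8], [9]
  1-simplices (12): [1,4], [1,7], [2,4], [2,6], [3,4], [3,9], [4,5], [4,6], [4,7], [4,8], [4,9], [5,8]

giving chain groups C_0 ≅ Z^9, C_1 ≅ Z^12.

Boundary ∂_1: C_1 → C_0 maps an edge to its endpoints' difference, ∂[p,q] = q − p. For instance
  ∂[5,8] = [8] − [5].
The 9×12 boundary matrix has rank 8 and Smith normal form diag(1,1,1,1,1,1,1,1).

Now H_k = ker ∂_k / im ∂_{k+1}, so:

  H_0: rank C_0 − rank ∂_1 = 9 − 8 = 1, and the invariant factors of ∂_1 are all 1, so H_0 = Z.
  H_1: rank ker ∂_1 − rank ∂_2 = (12 − 8) − 0 = 4, and there is no ∂_2, so H_1 = Z^4.

As a check, the Euler characteristic is 9 − 12 = -3, which agrees with 1 − 4 = -3.

H_0 = Z,  H_1 = Z^4.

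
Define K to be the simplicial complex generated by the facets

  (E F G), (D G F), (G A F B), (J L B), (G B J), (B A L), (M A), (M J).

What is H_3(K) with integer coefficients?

Take the total order A < B < D < E < F < G < J < L < M on the vertex set. Then K (dimension 3) consists of the simplices:

  0-simplices (9): A, B, D, E, F, G, J, L, M
  1-simplices (17): AB, AF, AG, AL, AM, BF, BG, BJ, BL, DF, DG, EF, EG, FG, GJ, JL, JM
  2-simplices (9): ABF, ABG, ABL, AFG, BFG, BGJ, BJL, DFG, EFG
  3-simplices (1): ABFG

Hence C_0 ≅ Z^9, C_1 ≅ Z^17, C_2 ≅ Z^9, C_3 ≅ Z^1.

Boundary ∂_1: C_1 → C_0 is given by ∂[p,q] = [q] − [p]. For instance
  ∂GJ = J − G.
As a 9×17 matrix over Z this has rank 8, with invariant factors (1,1,1,1,1,1,1,1).

Boundary ∂_2: C_2 → C_1 maps a triangle to the signed sum of its edges. For instance
  ∂EFG = FG − EG + EF,
  ∂DFG = FG − DG + DF.
The 17×9 boundary matrix has rank 8 and Smith normal form diag(1,1,1,1,1,1,1,1).

The boundary map ∂_3: C_3 → C_2 sends each 3-simplex σ to the alternating sum Σ_i (−1)^i (σ with its i-th vertex removed). For instance
  ∂ABFG = BFG − AFG + ABG − ABF.
The 9×1 boundary matrix has rank 1 and Smith normal form diag(1).

Reading off H_k = ker ∂_k / im ∂_{k+1}:

  H_3: rank ker ∂_3 − rank ∂_4 = (1 − 1) − 0 = 0, and there is no ∂_4, so H_3 = 0.

H_3 = 0.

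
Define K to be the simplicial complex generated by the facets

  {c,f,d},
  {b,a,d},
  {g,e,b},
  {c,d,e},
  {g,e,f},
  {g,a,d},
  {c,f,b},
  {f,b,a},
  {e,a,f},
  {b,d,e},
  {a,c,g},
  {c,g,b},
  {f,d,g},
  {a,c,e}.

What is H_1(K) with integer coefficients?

H_1 = Z^2.

We work with the vertex ordering a < b < c < d < e < f < g. The simplices of K, each written with vertices in increasing order, are:

  0-simplices (7): a, b, c, d, e, f, g
  1-simplices (21): ab, ac, ad, ae, af, ag, bc, bd, be, bf, bg, cd, ce, cf, cg, de, df, dg, ef, eg, fg
  2-simplices (14): abd, abf, ace, acg, adg, aef, bcf, bcg, bde, beg, cde, cdf, dfg, efg

so the chain groups are C_0 ≅ Z^7, C_1 ≅ Z^21, C_2 ≅ Z^14.

∂_1: C_1 → C_0 is given by ∂[p,q] = [q] − [p]. For instance
  ∂bc = c − b.
The resulting 7×21 matrix has rank 6, and its Smith normal form has invariant factors (1,1,1,1,1,1).

The boundary map ∂_2: C_2 → C_1 maps a triangle to the signed sum of its edges. For instance
  ∂ace = ce − ae + ac,
  ∂cdf = df − cf + cd.
This gives a 21×14 integer matrix of rank 13; reducing to Smith normal form yields diagonal entries (1,1,1,1,1,1,1,1,1,1,1,1,1).

From H_k ≅ ker(∂_k) / im(∂_{k+1}) we obtain:

  H_1: rank ker ∂_1 − rank ∂_2 = (21 − 6) − 13 = 2, and the invariant factors of ∂_2 are all 1, so H_1 = Z^2.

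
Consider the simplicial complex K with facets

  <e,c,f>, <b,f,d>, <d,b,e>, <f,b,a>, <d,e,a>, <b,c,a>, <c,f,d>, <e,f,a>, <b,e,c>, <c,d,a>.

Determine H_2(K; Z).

H_2 ≅ 0.

Fix the vertex order a < b < c < d < e < f and write every simplex with vertices in increasing order. Then dim K = 2 and the simplices of K are:

  0-simplices (6): a, b, c, d, e, f
  1-simplices (15): ab, ac, ad, ae, af, bc, bd, be, bf, cd, ce, cf, de, df, ef
  2-simplices (10): abc, abf, acd, ade, aef, bce, bde, bdf, cdf, cef

so the chain groups are C_0 ≅ Z^6, C_1 ≅ Z^15, C_2 ≅ Z^10.

Boundary ∂_1: C_1 → C_0 is given by ∂[p,q] = [q] − [p]. For instance
  ∂ac = c − a.
The resulting 6×15 matrix has rank 5, and its Smith normal form has invariant factors (1,1,1,1,1).

The boundary map ∂_2: C_2 → C_1 sends each 2-simplex [p,q,r] to [q,r] − [p,r] + [p,q]. For instance
  ∂cdf = df − cf + cd,
  ∂abf = bf − af + ab.
The resulting 15×10 matrix has rank 10, and its Smith normal form has invariant factors (1,1,1,1,1,1,1,1,1,2).

Reading off H_k = ker ∂_k / im ∂_{k+1}:

  H_2: rank ker ∂_2 − rank ∂_3 = (10 − 10) − 0 = 0, and there is no ∂_3, so H_2 = 0.

(K is a triangulation of the real projective plane RP^2.)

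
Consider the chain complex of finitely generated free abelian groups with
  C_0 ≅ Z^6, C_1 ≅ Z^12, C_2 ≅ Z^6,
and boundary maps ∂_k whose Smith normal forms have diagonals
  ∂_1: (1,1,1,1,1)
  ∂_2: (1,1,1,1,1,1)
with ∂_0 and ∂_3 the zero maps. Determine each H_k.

H_0: b_0 = 6 − 0 − 5 = 1; torsion from ∂_1 factors > 1: none. So H_0 = Z.
H_1: b_1 = 12 − 5 − 6 = 1; torsion from ∂_2 factors > 1: none. So H_1 = Z.
H_2: b_2 = 6 − 6 − 0 = 0; torsion from ∂_3 factors > 1: none. So H_2 = 0.

H_0 = Z,  H_1 = Z,  H_2 = 0.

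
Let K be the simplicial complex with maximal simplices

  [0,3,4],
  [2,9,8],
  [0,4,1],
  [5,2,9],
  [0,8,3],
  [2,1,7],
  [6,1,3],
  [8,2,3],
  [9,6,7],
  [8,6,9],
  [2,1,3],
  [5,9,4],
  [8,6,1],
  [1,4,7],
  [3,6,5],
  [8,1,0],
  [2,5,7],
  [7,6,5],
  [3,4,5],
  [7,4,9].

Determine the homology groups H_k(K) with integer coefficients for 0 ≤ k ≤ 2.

H_0 = Z,  H_1 = Z × Z/2,  H_2 = 0.

Take the total order 0 < 1 < 2 < 3 < 4 < 5 < 6 < 7 < 8 < 9 on the vertex set. Then K (dimension 2) consists of the simplices:

  0-simplices (10): [0], [1], [2], [3], [4], [5], [6], [7], [8], [9]
  1-simplices (30): (30 of them)
  2-simplices (20): (20 of them)

so the chain groups are C_0 ≅ Z^10, C_1 ≅ Z^30, C_2 ≅ Z^20.

The boundary map ∂_1: C_1 → C_0 is given by ∂[p,q] = [q] − [p]. For instance
  ∂[3,6] = [6] − [3].
As a 10×30 matrix over Z this has rank 9, with invariant factors (1,1,1,1,1,1,1,1,1).

∂_2: C_2 → C_1 acts by ∂[p,q,r] = [q,r] − [p,r] + [p,q]. For instance
  ∂[4,7,9] = [7,9] − [4,9] + [4,7],
  ∂[2,5,9] = [5,9] − [2,9] + [2,5].
The resulting 30×20 matrix has rank 20, and its Smith normal form has invariant factors (1,1,1,1,1,1,1,1,1,1,1,1,1,1,1,1,1,1,1,2).

Computing H_k = (kernel of ∂_k) / (image of ∂_{k+1}):

  H_0: rank C_0 − rank ∂_1 = 10 − 9 = 1, and the invariant factors of ∂_1 are all 1, so H_0 ≅ Z.
  H_1: rank ker ∂_1 − rank ∂_2 = (30 − 9) − 20 = 1, and ∂_2 has invariant factor 2 > 1, so H_1 ≅ Z × Z/2.
  H_2: rank ker ∂_2 − rank ∂_3 = (20 − 20) − 0 = 0, and there is no ∂_3, so H_2 ≅ 0.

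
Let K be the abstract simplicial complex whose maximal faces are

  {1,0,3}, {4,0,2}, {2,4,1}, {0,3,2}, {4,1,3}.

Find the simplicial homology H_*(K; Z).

We work with the vertex ordering 0 < 1 < 2 < 3 < 4. The simplices of K, each written with vertices in increasing order, are:

  0-simplices (5): [0], [1], [2], [3], [4]
  1-simplices (10): [0,1], [0,2], [0,3], [0,4], [1,2], [1,3], [1,4], [2,3], [2,4], [3,4]
  2-simplices (5): [0,1,3], [0,2,3], [0,2,4], [1,2,4], [1,3,4]

so the chain groups are C_0 ≅ Z^5, C_1 ≅ Z^10, C_2 ≅ Z^5.

∂_1: C_1 → C_0 sends each edge [p,q] (with p < q) to q − p. For instance
  ∂[2,4] = [4] − [2].
As a 5×10 matrix over Z this has rank 4, with invariant factors (1,1,1,1).

∂_2: C_2 → C_1 acts by ∂[p,q,r] = [q,r] − [p,r] + [p,q]. For instance
  ∂[0,2,3] = [2,3] − [0,3] + [0,2],
  ∂[0,2,4] = [2,4] − [0,4] + [0,2].
This gives a 10×5 integer matrix of rank 5; reducing to Smith normal form yields diagonal entries (1,1,1,1,1).

Computing H_k = (kernel of ∂_k) / (image of ∂_{k+1}):

  H_0: rank C_0 − rank ∂_1 = 5 − 4 = 1, and the invariant factors of ∂_1 are all 1, so H_0 ≅ Z.
  H_1: rank ker ∂_1 − rank ∂_2 = (10 − 4) − 5 = 1, and the invariant factors of ∂_2 are all 1, so H_1 ≅ Z.
  H_2: rank ker ∂_2 − rank ∂_3 = (5 − 5) − 0 = 0, and there is no ∂_3, so H_2 ≅ 0.

(K is a triangulation of the Möbius band.)

H_0 = Z,  H_1 = Z,  H_2 = 0.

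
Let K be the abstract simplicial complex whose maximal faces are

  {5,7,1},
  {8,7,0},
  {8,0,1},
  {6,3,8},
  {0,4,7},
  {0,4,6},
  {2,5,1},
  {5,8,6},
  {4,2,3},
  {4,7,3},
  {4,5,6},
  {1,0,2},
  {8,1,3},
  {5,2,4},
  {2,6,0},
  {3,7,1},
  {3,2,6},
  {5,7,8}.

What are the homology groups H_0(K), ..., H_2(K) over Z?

H_0 ≅ Z,  H_1 ≅ Z ⊕ Z/2,  H_2 = 0.

We work with the vertex ordering 0 < 1 < 2 < 3 < 4 < 5 < 6 < 7 < 8. The simplices of K, each written with vertices in increasing order, are:

  0-simplices (9): [0], [1], [2], [3], [4], [5], [6], [7], [8]
  1-simplices (27): (27 of them)
  2-simplices (18): [0,1,2], [0,1,8], [0,2,6], [0,4,6], [0,4,7], [0,7,8], [1,2,5], [1,3,7], [1,3,8], [1,5,7], [2,3,4], [2,3,6], [2,4,5], [3,4,7], [3,6,8], [4,5,6], [5,6,8], [5,7,8]

so the chain groups are C_0 ≅ Z^9, C_1 ≅ Z^27, C_2 ≅ Z^18.

∂_1: C_1 → C_0 is given by ∂[p,q] = [q] − [p].
As a 9×27 matrix over Z this has rank 8, with invariant factors (1,1,1,1,1,1,1,1).

The boundary map ∂_2: C_2 → C_1 sends each 2-simplex [p,q,r] to [q,r] − [p,r] + [p,q]. For instance
  ∂[0,2,6] = [2,6] − [0,6] + [0,2],
  ∂[0,7,8] = [7,8] − [0,8] + [0,7].
The 27×18 boundary matrix has rank 18 and Smith normal form diag(1,1,1,1,1,1,1,1,1,1,1,1,1,1,1,1,1,2).

Reading off H_k = ker ∂_k / im ∂_{k+1}:

  H_0: rank C_0 − rank ∂_1 = 9 − 8 = 1, and the invariant factors of ∂_1 are all 1, so H_0 ≅ Z.
  H_1: rank ker ∂_1 − rank ∂_2 = (27 − 8) − 18 = 1, and ∂_2 has invariant factor 2 > 1, so H_1 ≅ Z ⊕ Z/2.
  H_2: rank ker ∂_2 − rank ∂_3 = (18 − 18) − 0 = 0, and there is no ∂_3, so H_2 ≅ 0.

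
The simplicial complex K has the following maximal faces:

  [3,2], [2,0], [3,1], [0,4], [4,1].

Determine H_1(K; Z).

Order the vertices as 0 < 1 < 2 < 3 < 4. Listing each simplex with vertices in this order, K has dimension 1 with simplices:

  0-simplices (5): [0], [1], [2], [3], [4]
  1-simplices (5): [0,2], [0,4], [1,3], [1,4], [2,3]

so the chain groups are C_0 ≅ Z^5, C_1 ≅ Z^5.

Boundary ∂_1: C_1 → C_0 maps an edge to its endpoints' difference, ∂[p,q] = q − p.
As a 5×5 matrix over Z this has rank 4, with invariant factors (1,1,1,1).

From H_k ≅ ker(∂_k) / im(∂_{k+1}) we obtain:

  H_1: rank ker ∂_1 − rank ∂_2 = (5 − 4) − 0 = 1, and there is no ∂_2, so H_1 ≅ Z.

H_1 = Z.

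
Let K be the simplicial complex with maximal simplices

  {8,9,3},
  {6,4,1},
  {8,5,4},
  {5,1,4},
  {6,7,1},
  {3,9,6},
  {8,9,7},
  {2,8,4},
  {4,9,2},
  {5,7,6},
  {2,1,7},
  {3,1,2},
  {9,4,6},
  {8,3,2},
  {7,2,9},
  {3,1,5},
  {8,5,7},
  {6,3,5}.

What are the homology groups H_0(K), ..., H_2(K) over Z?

H_0 = Z,  H_1 = Z ⊕ Z/2,  H_2 = 0.

Take the total order 1 < 2 < 3 < 4 < 5 < 6 < 7 < 8 < 9 on the vertex set. Then K (dimension 2) consists of the simplices:

  0-simplices (9): [1], [2], [3], [4], [5], [6], [7], [8], [9]
  1-simplices (27): (27 of them)
  2-simplices (18): [1,2,3], [1,2,7], [1,3,5], [1,4,5], [1,4,6], [1,6,7], [2,3,8], [2,4,8], [2,4,9], [2,7,9], [3,5,6], [3,6,9], [3,8,9], [4,5,8], [4,6,9], [5,6,7], [5,7,8], [7,8,9]

giving chain groups C_0 ≅ Z^9, C_1 ≅ Z^27, C_2 ≅ Z^18.

∂_1: C_1 → C_0 sends each edge [p,q] (with p < q) to q − p. For instance
  ∂[3,5] = [5] − [3].
As a 9×27 matrix over Z this has rank 8, with invariant factors (1,1,1,1,1,1,1,1).

Boundary ∂_2: C_2 → C_1 maps a triangle to the signed sum of its edges. For instance
  ∂[1,2,3] = [2,3] − [1,3] + [1,2],
  ∂[2,4,8] = [4,8] − [2,8] + [2,4].
This gives a 27×18 integer matrix of rank 18; reducing to Smith normal form yields diagonal entries (1,1,1,1,1,1,1,1,1,1,1,1,1,1,1,1,1,2).

Now H_k = ker ∂_k / im ∂_{k+1}, so:

  H_0: rank C_0 − rank ∂_1 = 9 − 8 = 1, and the invariant factors of ∂_1 are all 1, so H_0 = Z.
  H_1: rank ker ∂_1 − rank ∂_2 = (27 − 8) − 18 = 1, and ∂_2 has invariant factor 2 > 1, so H_1 = Z ⊕ Z/2.
  H_2: rank ker ∂_2 − rank ∂_3 = (18 − 18) − 0 = 0, and there is no ∂_3, so H_2 = 0.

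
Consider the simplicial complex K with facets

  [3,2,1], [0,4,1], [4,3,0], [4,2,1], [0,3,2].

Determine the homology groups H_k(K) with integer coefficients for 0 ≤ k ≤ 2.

H_0 ≅ Z,  H_1 ≅ Z,  H_2 = 0.

Take the total order 0 < 1 < 2 < 3 < 4 on the vertex set. Then K (dimension 2) consists of the simplices:

  0-simplices (5): [0], [1], [2], [3], [4]
  1-simplices (10): [0,1], [0,2], [0,3], [0,4], [1,2], [1,3], [1,4], [2,3], [2,4], [3,4]
  2-simplices (5): [0,1,4], [0,2,3], [0,3,4], [1,2,3], [1,2,4]

giving chain groups C_0 ≅ Z^5, C_1 ≅ Z^10, C_2 ≅ Z^5.

The boundary map ∂_1: C_1 → C_0 sends each edge [p,q] (with p < q) to q − p.
As a 5×10 matrix over Z this has rank 4, with invariant factors (1,1,1,1).

∂_2: C_2 → C_1 acts by ∂[p,q,r] = [q,r] − [p,r] + [p,q]. For instance
  ∂[0,2,3] = [2,3] − [0,3] + [0,2],
  ∂[0,1,4] = [1,4] − [0,4] + [0,1].
The resulting 10×5 matrix has rank 5, and its Smith normal form has invariant factors (1,1,1,1,1).

Computing H_k = (kernel of ∂_k) / (image of ∂_{k+1}):

  H_0: rank C_0 − rank ∂_1 = 5 − 4 = 1, and the invariant factors of ∂_1 are all 1, so H_0 ≅ Z.
  H_1: rank ker ∂_1 − rank ∂_2 = (10 − 4) − 5 = 1, and the invariant factors of ∂_2 are all 1, so H_1 ≅ Z.
  H_2: rank ker ∂_2 − rank ∂_3 = (5 − 5) − 0 = 0, and there is no ∂_3, so H_2 ≅ 0.

As a check, the Euler characteristic is 5 − 10 + 5 = 0, which agrees with 1 − 1 + 0 = 0.
(K is a triangulation of the Möbius band.)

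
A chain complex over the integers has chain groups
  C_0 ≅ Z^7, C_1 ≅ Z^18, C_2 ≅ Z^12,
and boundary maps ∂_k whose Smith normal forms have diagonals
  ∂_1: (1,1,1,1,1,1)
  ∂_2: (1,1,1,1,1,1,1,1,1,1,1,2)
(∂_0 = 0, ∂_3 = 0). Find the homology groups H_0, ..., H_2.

H_0 = Z,  H_1 = Z/2,  H_2 = 0.

H_0: b_0 = 7 − 0 − 6 = 1; torsion from ∂_1 factors > 1: none. So H_0 = Z.
H_1: b_1 = 18 − 6 − 12 = 0; torsion from ∂_2 factors > 1: [2]. So H_1 = Z/2.
H_2: b_2 = 12 − 12 − 0 = 0; torsion from ∂_3 factors > 1: none. So H_2 = 0.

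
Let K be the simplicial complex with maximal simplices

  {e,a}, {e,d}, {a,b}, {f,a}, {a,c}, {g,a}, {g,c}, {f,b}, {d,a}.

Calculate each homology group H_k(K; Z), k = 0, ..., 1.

We work with the vertex ordering a < b < c < d < e < f < g. The simplices of K, each written with vertices in increasing order, are:

  0-simplices (7): a, b, c, d, e, f, g
  1-simplices (9): ab, ac, ad, ae, af, ag, bf, cg, de

Hence C_0 ≅ Z^7, C_1 ≅ Z^9.

The boundary map ∂_1: C_1 → C_0 is given by ∂[p,q] = [q] − [p]. For instance
  ∂ab = b − a.
As a 7×9 matrix over Z this has rank 6, with invariant factors (1,1,1,1,1,1).

Now H_k = ker ∂_k / im ∂_{k+1}, so:

  H_0: rank C_0 − rank ∂_1 = 7 − 6 = 1, and the invariant factors of ∂_1 are all 1, so H_0 = Z.
  H_1: rank ker ∂_1 − rank ∂_2 = (9 − 6) − 0 = 3, and there is no ∂_2, so H_1 = Z^3.

As a check, the Euler characteristic is 7 − 9 = -2, which agrees with 1 − 3 = -2.

H_0 ≅ Z,  H_1 ≅ Z^3.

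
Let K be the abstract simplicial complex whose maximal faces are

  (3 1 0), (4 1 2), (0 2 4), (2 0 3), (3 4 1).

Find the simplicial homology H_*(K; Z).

Take the total order 0 < 1 < 2 < 3 < 4 on the vertex set. Then K (dimension 2) consists of the simplices:

  0-simplices (5): [0], [1], [2], [3], [4]
  1-simplices (10): [0,1], [0,2], [0,3], [0,4], [1,2], [1,3], [1,4], [2,3], [2,4], [3,4]
  2-simplices (5): [0,1,3], [0,2,3], [0,2,4], [1,2,4], [1,3,4]

Hence C_0 ≅ Z^5, C_1 ≅ Z^10, C_2 ≅ Z^5.

The boundary map ∂_1: C_1 → C_0 maps an edge to its endpoints' difference, ∂[p,q] = q − p.
The resulting 5×10 matrix has rank 4, and its Smith normal form has invariant factors (1,1,1,1).

The boundary map ∂_2: C_2 → C_1 maps a triangle to the signed sum of its edges. For instance
  ∂[0,2,3] = [2,3] − [0,3] + [0,2],
  ∂[0,2,4] = [2,4] − [0,4] + [0,2].
As a 10×5 matrix over Z this has rank 5, with invariant factors (1,1,1,1,1).

From H_k ≅ ker(∂_k) / im(∂_{k+1}) we obtain:

  H_0: rank C_0 − rank ∂_1 = 5 − 4 = 1, and the invariant factors of ∂_1 are all 1, so H_0 ≅ Z.
  H_1: rank ker ∂_1 − rank ∂_2 = (10 − 4) − 5 = 1, and the invariant factors of ∂_2 are all 1, so H_1 ≅ Z.
  H_2: rank ker ∂_2 − rank ∂_3 = (5 − 5) − 0 = 0, and there is no ∂_3, so H_2 ≅ 0.

(K is a triangulation of the Möbius band.)

H_0 ≅ Z,  H_1 ≅ Z,  H_2 = 0.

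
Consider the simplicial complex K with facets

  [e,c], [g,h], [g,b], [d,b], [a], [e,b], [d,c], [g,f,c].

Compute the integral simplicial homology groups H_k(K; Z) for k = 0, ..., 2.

K has 8 vertices, 9 edges, 1 triangle.
rank ∂_0 = 0, rank ∂_1 = 6 ⇒ b_0 = 8 − 0 − 6 = 2; all invariant factors of ∂_1 are 1 so no torsion. So H_0 ≅ Z^2.
rank ∂_1 = 6, rank ∂_2 = 1 ⇒ b_1 = 9 − 6 − 1 = 2; all invariant factors of ∂_2 are 1 so no torsion. So H_1 ≅ Z^2.
rank ∂_2 = 1, rank ∂_3 = 0 ⇒ b_2 = 1 − 1 − 0 = 0. So H_2 ≅ 0.

H_0 = Z^2,  H_1 = Z^2,  H_2 = 0.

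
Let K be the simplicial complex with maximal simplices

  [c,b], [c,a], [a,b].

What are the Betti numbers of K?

Take the total order a < b < c on the vertex set. Then K (dimension 1) consists of the simplices:

  0-simplices (3): a, b, c
  1-simplices (3): ab, ac, bc

giving chain groups C_0 ≅ Z^3, C_1 ≅ Z^3.

Boundary ∂_1: C_1 → C_0 is given by ∂[p,q] = [q] − [p]. For instance
  ∂ac = c − a.
As a 3×3 matrix over Z this has rank 2, with invariant factors (1,1).

Computing H_k = (kernel of ∂_k) / (image of ∂_{k+1}):

  H_0: rank C_0 − rank ∂_1 = 3 − 2 = 1, and the invariant factors of ∂_1 are all 1, so H_0 = Z.
  H_1: rank ker ∂_1 − rank ∂_2 = (3 − 2) − 0 = 1, and there is no ∂_2, so H_1 = Z.

As a check, the Euler characteristic is 3 − 3 = 0, which agrees with 1 − 1 = 0.

Hence the Betti numbers are b_0 = 1, b_1 = 1.

b_0 = 1, b_1 = 1.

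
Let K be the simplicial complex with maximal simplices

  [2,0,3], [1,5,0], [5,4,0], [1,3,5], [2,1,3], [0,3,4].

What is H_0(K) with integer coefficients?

We work with the vertex ordering 0 < 1 < 2 < 3 < 4 < 5. The simplices of K, each written with vertices in increasing order, are:

  0-simplices (6): [0], [1], [2], [3], [4], [5]
  1-simplices (12): [0,1], [0,2], [0,3], [0,4], [0,5], [1,2], [1,3], [1,5], [2,3], [3,4], [3,5], [4,5]
  2-simplices (6): [0,1,5], [0,2,3], [0,3,4], [0,4,5], [1,2,3], [1,3,5]

so the chain groups are C_0 ≅ Z^6, C_1 ≅ Z^12, C_2 ≅ Z^6.

Boundary ∂_1: C_1 → C_0 maps an edge to its endpoints' difference, ∂[p,q] = q − p.
This gives a 6×12 integer matrix of rank 5; reducing to Smith normal form yields diagonal entries (1,1,1,1,1).

∂_2: C_2 → C_1 maps a triangle to the signed sum of its edges. For instance
  ∂[0,2,3] = [2,3] − [0,3] + [0,2],
  ∂[1,2,3] = [2,3] − [1,3] + [1,2].
This gives a 12×6 integer matrix of rank 6; reducing to Smith normal form yields diagonal entries (1,1,1,1,1,1).

Computing H_k = (kernel of ∂_k) / (image of ∂_{k+1}):

  H_0: rank C_0 − rank ∂_1 = 6 − 5 = 1, and the invariant factors of ∂_1 are all 1, so H_0 ≅ Z.

(K is a triangulation of the cylinder S^1 x I.)

H_0 = Z.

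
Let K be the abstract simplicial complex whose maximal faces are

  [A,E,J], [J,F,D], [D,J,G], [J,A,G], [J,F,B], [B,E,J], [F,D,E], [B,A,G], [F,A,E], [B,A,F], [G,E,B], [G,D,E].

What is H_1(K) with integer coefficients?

H_1 = Z/2.

We work with the vertex ordering A < B < D < E < F < G < J. The simplices of K, each written with vertices in increasing order, are:

  0-simplices (7): A, B, D, E, F, G, J
  1-simplices (18): AB, AE, AF, AG, AJ, BE, BF, BG, BJ, DE, DF, DG, DJ, EF, EG, EJ, FJ, GJ
  2-simplices (12): ABF, ABG, AEF, AEJ, AGJ, BEG, BEJ, BFJ, DEF, DEG, DFJ, DGJ

Hence C_0 ≅ Z^7, C_1 ≅ Z^18, C_2 ≅ Z^12.

Boundary ∂_1: C_1 → C_0 sends each edge [p,q] (with p < q) to q − p. For instance
  ∂EJ = J − E.
The resulting 7×18 matrix has rank 6, and its Smith normal form has invariant factors (1,1,1,1,1,1).

Boundary ∂_2: C_2 → C_1 sends each 2-simplex [p,q,r] to [q,r] − [p,r] + [p,q]. For instance
  ∂DEF = EF − DF + DE,
  ∂DGJ = GJ − DJ + DG.
The 18×12 boundary matrix has rank 12 and Smith normal form diag(1,1,1,1,1,1,1,1,1,1,1,2).

Now H_k = ker ∂_k / im ∂_{k+1}, so:

  H_1: rank ker ∂_1 − rank ∂_2 = (18 − 6) − 12 = 0, and ∂_2 has invariant factor 2 > 1, so H_1 ≅ Z/2.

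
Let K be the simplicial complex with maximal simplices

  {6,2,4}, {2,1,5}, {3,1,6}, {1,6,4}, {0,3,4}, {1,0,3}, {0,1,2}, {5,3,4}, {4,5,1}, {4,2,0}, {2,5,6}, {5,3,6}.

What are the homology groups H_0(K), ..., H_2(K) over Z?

H_0 ≅ Z,  H_1 ≅ Z/2,  H_2 = 0.

Fix the vertex order 0 < 1 < 2 < 3 < 4 < 5 < 6 and write every simplex with vertices in increasing order. Then dim K = 2 and the simplices of K are:

  0-simplices (7): [0], [1], [2], [3], [4], [5], [6]
  1-simplices (18): [0,1], [0,2], [0,3], [0,4], [1,2], [1,3], [1,4], [1,5], [1,6], [2,4], [2,5], [2,6], [3,4], [3,5], [3,6], [4,5], [4,6], [5,6]
  2-simplices (12): [0,1,2], [0,1,3], [0,2,4], [0,3,4], [1,2,5], [1,3,6], [1,4,5], [1,4,6], [2,4,6], [2,5,6], [3,4,5], [3,5,6]

Hence C_0 ≅ Z^7, C_1 ≅ Z^18, C_2 ≅ Z^12.

∂_1: C_1 → C_0 is given by ∂[p,q] = [q] − [p]. For instance
  ∂[5,6] = [6] − [5].
The resulting 7×18 matrix has rank 6, and its Smith normal form has invariant factors (1,1,1,1,1,1).

∂_2: C_2 → C_1 sends each 2-simplex [p,q,r] to [q,r] − [p,r] + [p,q]. For instance
  ∂[1,4,5] = [4,5] − [1,5] + [1,4],
  ∂[1,2,5] = [2,5] − [1,5] + [1,2].
As a 18×12 matrix over Z this has rank 12, with invariant factors (1,1,1,1,1,1,1,1,1,1,1,2).

Now H_k = ker ∂_k / im ∂_{k+1}, so:

  H_0: rank C_0 − rank ∂_1 = 7 − 6 = 1, and the invariant factors of ∂_1 are all 1, so H_0 ≅ Z.
  H_1: rank ker ∂_1 − rank ∂_2 = (18 − 6) − 12 = 0, and ∂_2 has invariant factor 2 > 1, so H_1 ≅ Z/2.
  H_2: rank ker ∂_2 − rank ∂_3 = (12 − 12) − 0 = 0, and there is no ∂_3, so H_2 ≅ 0.

(K is a triangulation of the real projective plane RP^2.)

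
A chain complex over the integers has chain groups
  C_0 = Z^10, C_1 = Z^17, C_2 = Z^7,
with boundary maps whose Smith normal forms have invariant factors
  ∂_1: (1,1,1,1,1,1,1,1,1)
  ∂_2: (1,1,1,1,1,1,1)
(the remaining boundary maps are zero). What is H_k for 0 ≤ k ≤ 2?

H_0 ≅ Z,  H_1 ≅ Z,  H_2 = 0.

H_0: b_0 = 10 − 0 − 9 = 1; torsion from ∂_1 factors > 1: none. So H_0 ≅ Z.
H_1: b_1 = 17 − 9 − 7 = 1; torsion from ∂_2 factors > 1: none. So H_1 ≅ Z.
H_2: b_2 = 7 − 7 − 0 = 0; torsion from ∂_3 factors > 1: none. So H_2 ≅ 0.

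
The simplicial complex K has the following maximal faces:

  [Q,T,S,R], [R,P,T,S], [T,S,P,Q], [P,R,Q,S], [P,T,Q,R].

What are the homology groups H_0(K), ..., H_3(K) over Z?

Order the vertices as P < Q < R < S < T. Listing each simplex with vertices in this order, K has dimension 3 with simplices:

  0-simplices (5): P, Q, R, S, T
  1-simplices (10): PQ, PR, PS, PT, QR, QS, QT, RS, RT, ST
  2-simplices (10): PQR, PQS, PQT, PRS, PRT, PST, QRS, QRT, QST, RST
  3-simplices (5): PQRS, PQRT, PQST, PRST, QRST

so the chain groups are C_0 ≅ Z^5, C_1 ≅ Z^10, C_2 ≅ Z^10, C_3 ≅ Z^5.

∂_1: C_1 → C_0 sends each edge [p,q] (with p < q) to q − p. For instance
  ∂QT = T − Q.
The resulting 5×10 matrix has rank 4, and its Smith normal form has invariant factors (1,1,1,1).

∂_2: C_2 → C_1 sends each 2-simplex [p,q,r] to [q,r] − [p,r] + [p,q]. For instance
  ∂PQR = QR − PR + PQ,
  ∂PRT = RT − PT + PR.
The resulting 10×10 matrix has rank 6, and its Smith normal form has invariant factors (1,1,1,1,1,1).

∂_3: C_3 → C_2 sends each 3-simplex σ to the alternating sum Σ_i (−1)^i (σ with its i-th vertex removed). For instance
  ∂PQRS = QRS − PRS + PQS − PQR,
  ∂PQST = QST − PST + PQT − PQS.
The resulting 10×5 matrix has rank 4, and its Smith normal form has invariant factors (1,1,1,1).

Computing H_k = (kernel of ∂_k) / (image of ∂_{k+1}):

  H_0: rank C_0 − rank ∂_1 = 5 − 4 = 1, and the invariant factors of ∂_1 are all 1, so H_0 ≅ Z.
  H_1: rank ker ∂_1 − rank ∂_2 = (10 − 4) − 6 = 0, and the invariant factors of ∂_2 are all 1, so H_1 ≅ 0.
  H_2: rank ker ∂_2 − rank ∂_3 = (10 − 6) − 4 = 0, and the invariant factors of ∂_3 are all 1, so H_2 ≅ 0.
  H_3: rank ker ∂_3 − rank ∂_4 = (5 − 4) − 0 = 1, and there is no ∂_4, so H_3 ≅ Z.

H_0 = Z,  H_1 = 0,  H_2 = 0,  H_3 = Z.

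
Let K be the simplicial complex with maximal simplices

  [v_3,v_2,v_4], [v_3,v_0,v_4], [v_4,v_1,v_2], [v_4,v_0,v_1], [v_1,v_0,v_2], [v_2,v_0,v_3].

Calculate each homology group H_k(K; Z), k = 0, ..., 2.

H_0 ≅ Z,  H_1 = 0,  H_2 ≅ Z.

Order the vertices as v_0 < v_1 < v_2 < v_3 < v_4. Listing each simplex with vertices in this order, K has dimension 2 with simplices:

  0-simplices (5): [v_0], [v_1], [v_2], [v_3], [v_4]
  1-simplices (9): [v_0,v_1], [v_0,v_2], [v_0,v_3], [v_0,v_4], [v_1,v_2], [v_1,v_4], [v_2,v_3], [v_2,v_4], [v_3,v_4]
  2-simplices (6): [v_0,v_1,v_2], [v_0,v_1,v_4], [v_0,v_2,v_3], [v_0,v_3,v_4], [v_1,v_2,v_4], [v_2,v_3,v_4]

so the chain groups are C_0 ≅ Z^5, C_1 ≅ Z^9, C_2 ≅ Z^6.

∂_1: C_1 → C_0 is given by ∂[p,q] = [q] − [p].
The 5×9 boundary matrix has rank 4 and Smith normal form diag(1,1,1,1).

∂_2: C_2 → C_1 acts by ∂[p,q,r] = [q,r] − [p,r] + [p,q]. For instance
  ∂[v_0,v_1,v_4] = [v_1,v_4] − [v_0,v_4] + [v_0,v_1],
  ∂[v_2,v_3,v_4] = [v_3,v_4] − [v_2,v_4] + [v_2,v_3].
The 9×6 boundary matrix has rank 5 and Smith normal form diag(1,1,1,1,1).

From H_k ≅ ker(∂_k) / im(∂_{k+1}) we obtain:

  H_0: rank C_0 − rank ∂_1 = 5 − 4 = 1, and the invariant factors of ∂_1 are all 1, so H_0 = Z.
  H_1: rank ker ∂_1 − rank ∂_2 = (9 − 4) − 5 = 0, and the invariant factors of ∂_2 are all 1, so H_1 = 0.
  H_2: rank ker ∂_2 − rank ∂_3 = (6 − 5) − 0 = 1, and there is no ∂_3, so H_2 = Z.

As a check, the Euler characteristic is 5 − 9 + 6 = 2, which agrees with 1 − 0 + 1 = 2.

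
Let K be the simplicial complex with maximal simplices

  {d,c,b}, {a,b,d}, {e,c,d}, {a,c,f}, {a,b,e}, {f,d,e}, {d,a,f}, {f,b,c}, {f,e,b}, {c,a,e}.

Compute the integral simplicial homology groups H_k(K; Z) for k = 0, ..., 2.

H_0 ≅ Z,  H_1 ≅ Z/2Z,  H_2 = 0.

Fix the vertex order a < b < c < d < e < f and write every simplex with vertices in increasing order. Then dim K = 2 and the simplices of K are:

  0-simplices (6): a, b, c, d, e, f
  1-simplices (15): ab, ac, ad, ae, af, bc, bd, be, bf, cd, ce, cf, de, df, ef
  2-simplices (10): abd, abe, ace, acf, adf, bcd, bcf, bef, cde, def

Hence C_0 ≅ Z^6, C_1 ≅ Z^15, C_2 ≅ Z^10.

∂_1: C_1 → C_0 sends each edge [p,q] (with p < q) to q − p. For instance
  ∂ce = e − c.
The resulting 6×15 matrix has rank 5, and its Smith normal form has invariant factors (1,1,1,1,1).

∂_2: C_2 → C_1 acts by ∂[p,q,r] = [q,r] − [p,r] + [p,q]. For instance
  ∂def = ef − df + de,
  ∂abd = bd − ad + ab.
This gives a 15×10 integer matrix of rank 10; reducing to Smith normal form yields diagonal entries (1,1,1,1,1,1,1,1,1,2).

Computing H_k = (kernel of ∂_k) / (image of ∂_{k+1}):

  H_0: rank C_0 − rank ∂_1 = 6 − 5 = 1, and the invariant factors of ∂_1 are all 1, so H_0 = Z.
  H_1: rank ker ∂_1 − rank ∂_2 = (15 − 5) − 10 = 0, and ∂_2 has invariant factor 2 > 1, so H_1 = Z/2Z.
  H_2: rank ker ∂_2 − rank ∂_3 = (10 − 10) − 0 = 0, and there is no ∂_3, so H_2 = 0.

(K is a triangulation of the real projective plane RP^2.)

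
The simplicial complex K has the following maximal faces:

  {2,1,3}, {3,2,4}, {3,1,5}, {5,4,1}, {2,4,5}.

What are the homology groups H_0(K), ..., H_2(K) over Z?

H_0 = Z,  H_1 = Z,  H_2 = 0.

Order the vertices as 1 < 2 < 3 < 4 < 5. Listing each simplex with vertices in this order, K has dimension 2 with simplices:

  0-simplices (5): [1], [2], [3], [4], [5]
  1-simplices (10): [1,2], [1,3], [1,4], [1,5], [2,3], [2,4], [2,5], [3,4], [3,5], [4,5]
  2-simplices (5): [1,2,3], [1,3,5], [1,4,5], [2,3,4], [2,4,5]

Hence C_0 ≅ Z^5, C_1 ≅ Z^10, C_2 ≅ Z^5.

∂_1: C_1 → C_0 is given by ∂[p,q] = [q] − [p].
The 5×10 boundary matrix has rank 4 and Smith normal form diag(1,1,1,1).

∂_2: C_2 → C_1 acts by ∂[p,q,r] = [q,r] − [p,r] + [p,q]. For instance
  ∂[1,4,5] = [4,5] − [1,5] + [1,4],
  ∂[2,4,5] = [4,5] − [2,5] + [2,4].
The 10×5 boundary matrix has rank 5 and Smith normal form diag(1,1,1,1,1).

Now H_k = ker ∂_k / im ∂_{k+1}, so:

  H_0: rank C_0 − rank ∂_1 = 5 − 4 = 1, and the invariant factors of ∂_1 are all 1, so H_0 ≅ Z.
  H_1: rank ker ∂_1 − rank ∂_2 = (10 − 4) − 5 = 1, and the invariant factors of ∂_2 are all 1, so H_1 ≅ Z.
  H_2: rank ker ∂_2 − rank ∂_3 = (5 − 5) − 0 = 0, and there is no ∂_3, so H_2 ≅ 0.

(K is a triangulation of the Möbius band.)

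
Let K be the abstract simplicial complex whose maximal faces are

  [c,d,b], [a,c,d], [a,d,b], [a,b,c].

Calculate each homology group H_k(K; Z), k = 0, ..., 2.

H_0 = Z,  H_1 = 0,  H_2 = Z.

Order the vertices as a < b < c < d. Listing each simplex with vertices in this order, K has dimension 2 with simplices:

  0-simplices (4): a, b, c, d
  1-simplices (6): ab, ac, ad, bc, bd, cd
  2-simplices (4): abc, abd, acd, bcd

Hence C_0 ≅ Z^4, C_1 ≅ Z^6, C_2 ≅ Z^4.

The boundary map ∂_1: C_1 → C_0 is given by ∂[p,q] = [q] − [p].
The 4×6 boundary matrix has rank 3 and Smith normal form diag(1,1,1).

Boundary ∂_2: C_2 → C_1 sends each 2-simplex [p,q,r] to [q,r] − [p,r] + [p,q]. For instance
  ∂abd = bd − ad + ab,
  ∂bcd = cd − bd + bc.
The resulting 6×4 matrix has rank 3, and its Smith normal form has invariant factors (1,1,1).

Reading off H_k = ker ∂_k / im ∂_{k+1}:

  H_0: rank C_0 − rank ∂_1 = 4 − 3 = 1, and the invariant factors of ∂_1 are all 1, so H_0 = Z.
  H_1: rank ker ∂_1 − rank ∂_2 = (6 − 3) − 3 = 0, and the invariant factors of ∂_2 are all 1, so H_1 = 0.
  H_2: rank ker ∂_2 − rank ∂_3 = (4 − 3) − 0 = 1, and there is no ∂_3, so H_2 = Z.

(K is a triangulation of the 2-sphere S^2.)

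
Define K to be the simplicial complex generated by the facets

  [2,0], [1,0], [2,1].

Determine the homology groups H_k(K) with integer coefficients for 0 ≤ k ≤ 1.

H_0 = Z,  H_1 = Z.

Take the total order 0 < 1 < 2 on the vertex set. Then K (dimension 1) consists of the simplices:

  0-simplices (3): [0], [1], [2]
  1-simplices (3): [0,1], [0,2], [1,2]

giving chain groups C_0 ≅ Z^3, C_1 ≅ Z^3.

The boundary map ∂_1: C_1 → C_0 is given by ∂[p,q] = [q] − [p]. For instance
  ∂[1,2] = [2] − [1].
The 3×3 boundary matrix has rank 2 and Smith normal form diag(1,1).

Now H_k = ker ∂_k / im ∂_{k+1}, so:

  H_0: rank C_0 − rank ∂_1 = 3 − 2 = 1, and the invariant factors of ∂_1 are all 1, so H_0 = Z.
  H_1: rank ker ∂_1 − rank ∂_2 = (3 − 2) − 0 = 1, and there is no ∂_2, so H_1 = Z.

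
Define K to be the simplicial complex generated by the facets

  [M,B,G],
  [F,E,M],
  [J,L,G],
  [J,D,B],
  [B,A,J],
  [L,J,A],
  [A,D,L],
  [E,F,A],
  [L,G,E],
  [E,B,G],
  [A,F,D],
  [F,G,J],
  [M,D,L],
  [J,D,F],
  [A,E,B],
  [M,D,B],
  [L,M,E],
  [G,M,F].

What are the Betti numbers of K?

We work with the vertex ordering A < B < D < E < F < G < J < L < M. The simplices of K, each written with vertices in increasing order, are:

  0-simplices (9): A, B, D, E, F, G, J, L, M
  1-simplices (27): AB, AD, AE, AF, AJ, AL, BD, BE, BG, BJ, BM, DF, DJ, DL, DM, EF, EG, EL, EM, FG, FJ, FM, GJ, GL, GM, JL, LM
  2-simplices (18): ABE, ABJ, ADF, ADL, AEF, AJL, BDJ, BDM, BEG, BGM, DFJ, DLM, EFM, EGL, ELM, FGJ, FGM, GJL

so the chain groups are C_0 ≅ Z^9, C_1 ≅ Z^27, C_2 ≅ Z^18.

The boundary map ∂_1: C_1 → C_0 is given by ∂[p,q] = [q] − [p]. For instance
  ∂AE = E − A.
The 9×27 boundary matrix has rank 8 and Smith normal form diag(1,1,1,1,1,1,1,1).

∂_2: C_2 → C_1 sends each 2-simplex [p,q,r] to [q,r] − [p,r] + [p,q]. For instance
  ∂ADL = DL − AL + AD,
  ∂ABE = BE − AE + AB.
The resulting 27×18 matrix has rank 18, and its Smith normal form has invariant factors (1,1,1,1,1,1,1,1,1,1,1,1,1,1,1,1,1,2).

From H_k ≅ ker(∂_k) / im(∂_{k+1}) we obtain:

  H_0: rank C_0 − rank ∂_1 = 9 − 8 = 1, and the invariant factors of ∂_1 are all 1, so H_0 = Z.
  H_1: rank ker ∂_1 − rank ∂_2 = (27 − 8) − 18 = 1, and ∂_2 has invariant factor 2 > 1, so H_1 = Z ⊕ Z_2.
  H_2: rank ker ∂_2 − rank ∂_3 = (18 − 18) − 0 = 0, and there is no ∂_3, so H_2 = 0.

(K is a triangulation of the Klein bottle.)

Hence the Betti numbers are b_0 = 1, b_1 = 1, b_2 = 0.

b_0 = 1, b_1 = 1, b_2 = 0.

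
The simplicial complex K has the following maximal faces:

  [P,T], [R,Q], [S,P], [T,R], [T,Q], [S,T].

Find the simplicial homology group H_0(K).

Fix the vertex order P < Q < R < S < T and write every simplex with vertices in increasing order. Then dim K = 1 and the simplices of K are:

  0-simplices (5): P, Q, R, S, T
  1-simplices (6): PS, PT, QR, QT, RT, ST

Hence C_0 ≅ Z^5, C_1 ≅ Z^6.

∂_1: C_1 → C_0 maps an edge to its endpoints' difference, ∂[p,q] = q − p.
This gives a 5×6 integer matrix of rank 4; reducing to Smith normal form yields diagonal entries (1,1,1,1).

Computing H_k = (kernel of ∂_k) / (image of ∂_{k+1}):

  H_0: rank C_0 − rank ∂_1 = 5 − 4 = 1, and the invariant factors of ∂_1 are all 1, so H_0 ≅ Z.

(K is a triangulation of a wedge of 2 circles.)

H_0 = Z.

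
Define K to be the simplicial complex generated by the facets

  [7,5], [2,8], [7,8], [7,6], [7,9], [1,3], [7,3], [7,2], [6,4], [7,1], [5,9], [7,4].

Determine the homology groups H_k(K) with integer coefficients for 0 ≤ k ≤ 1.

We work with the vertex ordering 1 < 2 < 3 < 4 < 5 < 6 < 7 < 8 < 9. The simplices of K, each written with vertices in increasing order, are:

  0-simplices (9): [1], [2], [3], [4], [5], [6], [7], [8], [9]
  1-simplices (12): [1,3], [1,7], [2,7], [2,8], [3,7], [4,6], [4,7], [5,7], [5,9], [6,7], [7,8], [7,9]

giving chain groups C_0 ≅ Z^9, C_1 ≅ Z^12.

The boundary map ∂_1: C_1 → C_0 maps an edge to its endpoints' difference, ∂[p,q] = q − p. For instance
  ∂[4,6] = [6] − [4].
This gives a 9×12 integer matrix of rank 8; reducing to Smith normal form yields diagonal entries (1,1,1,1,1,1,1,1).

Computing H_k = (kernel of ∂_k) / (image of ∂_{k+1}):

  H_0: rank C_0 − rank ∂_1 = 9 − 8 = 1, and the invariant factors of ∂_1 are all 1, so H_0 ≅ Z.
  H_1: rank ker ∂_1 − rank ∂_2 = (12 − 8) − 0 = 4, and there is no ∂_2, so H_1 ≅ Z^4.

As a check, the Euler characteristic is 9 − 12 = -3, which agrees with 1 − 4 = -3.

H_0 = Z,  H_1 = Z^4.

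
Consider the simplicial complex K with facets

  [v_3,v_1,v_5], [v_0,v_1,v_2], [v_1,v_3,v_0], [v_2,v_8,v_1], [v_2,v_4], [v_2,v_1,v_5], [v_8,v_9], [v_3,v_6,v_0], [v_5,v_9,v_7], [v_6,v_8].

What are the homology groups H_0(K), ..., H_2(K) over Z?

H_0 ≅ Z,  H_1 ≅ Z^2,  H_2 = 0.

K has 10 vertices, 18 edges, 7 triangles.
rank ∂_0 = 0, rank ∂_1 = 9 ⇒ b_0 = 10 − 0 − 9 = 1; all invariant factors of ∂_1 are 1 so no torsion. So H_0 ≅ Z.
rank ∂_1 = 9, rank ∂_2 = 7 ⇒ b_1 = 18 − 9 − 7 = 2; all invariant factors of ∂_2 are 1 so no torsion. So H_1 ≅ Z^2.
rank ∂_2 = 7, rank ∂_3 = 0 ⇒ b_2 = 7 − 7 − 0 = 0. So H_2 ≅ 0.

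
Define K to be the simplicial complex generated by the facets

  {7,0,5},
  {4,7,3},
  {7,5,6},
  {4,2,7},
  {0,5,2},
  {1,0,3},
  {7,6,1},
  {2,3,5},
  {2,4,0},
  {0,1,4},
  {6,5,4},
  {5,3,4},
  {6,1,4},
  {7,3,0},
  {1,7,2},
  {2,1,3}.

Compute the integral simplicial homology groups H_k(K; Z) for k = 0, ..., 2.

H_0 = Z,  H_1 = Z^2,  H_2 = Z.

K has 8 vertices, 24 edges, 16 triangles.
rank ∂_0 = 0, rank ∂_1 = 7 ⇒ b_0 = 8 − 0 − 7 = 1; all invariant factors of ∂_1 are 1 so no torsion. So H_0 ≅ Z.
rank ∂_1 = 7, rank ∂_2 = 15 ⇒ b_1 = 24 − 7 − 15 = 2; all invariant factors of ∂_2 are 1 so no torsion. So H_1 ≅ Z^2.
rank ∂_2 = 15, rank ∂_3 = 0 ⇒ b_2 = 16 − 15 − 0 = 1. So H_2 ≅ Z.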